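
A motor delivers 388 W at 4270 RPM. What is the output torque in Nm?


omega = 4270 * 2*pi/60 = 447.1534 rad/s
tau = P / omega = 388 / 447.1534
= 0.8677 Nm


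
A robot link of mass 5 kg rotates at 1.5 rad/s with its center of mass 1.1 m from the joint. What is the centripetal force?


F = m * omega^2 * r
= 5 * 1.5^2 * 1.1
= 5 * 2.25 * 1.1
= 12.375 N


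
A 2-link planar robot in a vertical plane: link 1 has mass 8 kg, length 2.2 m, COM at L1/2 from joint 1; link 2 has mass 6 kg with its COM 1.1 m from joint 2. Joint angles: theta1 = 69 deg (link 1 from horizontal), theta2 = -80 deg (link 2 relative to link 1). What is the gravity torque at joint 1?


Horizontal distance from joint 1 to link-1 COM:
  x_c1 = (L1/2)*cos(t1) = 1.1 * 0.3584 = 0.3942 m
Horizontal distance from joint 1 to link-2 COM:
  x_c2 = L1*cos(t1) + Lc2*cos(t1+t2)
       = 2.2*0.3584 + 1.1*0.9816 = 1.8682 m
tau1 = m1*g*x_c1 + m2*g*x_c2
     = 8*9.81*0.3942 + 6*9.81*1.8682
     = 30.9372 + 109.9622
     = 140.8994 Nm


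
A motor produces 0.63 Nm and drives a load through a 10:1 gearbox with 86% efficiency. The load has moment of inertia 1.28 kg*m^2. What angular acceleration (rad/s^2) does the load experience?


tau_out = tau_motor * N * eta
= 0.63 * 10 * 0.86 = 5.418 Nm
alpha = tau_out / I = 5.418 / 1.28
= 4.2328 rad/s^2


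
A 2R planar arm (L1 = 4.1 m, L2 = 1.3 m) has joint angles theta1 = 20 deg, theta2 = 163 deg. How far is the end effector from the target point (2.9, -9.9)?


End effector via forward kinematics:
x = L1*cos(t1) + L2*cos(t1+t2) = 2.5545
y = L1*sin(t1) + L2*sin(t1+t2) = 1.3342
Distance to target:
d = sqrt((2.9 - 2.5545)^2 + (-9.9 - 1.3342)^2)
= sqrt(0.1194 + 126.2083)
= 11.2396 m


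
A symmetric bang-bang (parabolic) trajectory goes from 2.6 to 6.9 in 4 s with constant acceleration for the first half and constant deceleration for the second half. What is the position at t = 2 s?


Symmetric rest-to-rest: each phase covers (pf-p0)/2 in time T/2. 0.5*a*(T/2)^2 = (pf-p0)/2 => a = 4*(pf-p0)/T^2
a = 4*(6.9-2.6)/4^2 = 1.075
t = 2 is in the acceleration phase (t <= T/2).
p = p0 + 0.5*a*t^2 = 2.6 + 0.5*1.075*2^2
= 4.75


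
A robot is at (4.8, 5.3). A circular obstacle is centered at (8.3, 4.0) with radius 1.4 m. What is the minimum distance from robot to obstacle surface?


center_dist = sqrt((4.8-8.3)^2 + (5.3-4.0)^2)
= sqrt(12.25 + 1.69)
= 3.7336
min_dist = center_dist - radius = 3.7336 - 1.4 = 2.3336 m


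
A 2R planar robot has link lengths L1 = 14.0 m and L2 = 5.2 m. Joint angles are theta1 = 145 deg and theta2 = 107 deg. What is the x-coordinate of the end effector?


Convert angles to radians: theta1 = 2.5307, theta2 = 1.8675
x = L1*cos(theta1) + L2*cos(theta1+theta2)
x = -11.4681 + -1.6069
x = -13.075


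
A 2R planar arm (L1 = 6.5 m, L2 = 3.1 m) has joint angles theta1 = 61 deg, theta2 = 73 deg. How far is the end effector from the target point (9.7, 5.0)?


End effector via forward kinematics:
x = L1*cos(t1) + L2*cos(t1+t2) = 0.9978
y = L1*sin(t1) + L2*sin(t1+t2) = 7.915
Distance to target:
d = sqrt((9.7 - 0.9978)^2 + (5.0 - 7.915)^2)
= sqrt(75.7279 + 8.4971)
= 9.1774 m


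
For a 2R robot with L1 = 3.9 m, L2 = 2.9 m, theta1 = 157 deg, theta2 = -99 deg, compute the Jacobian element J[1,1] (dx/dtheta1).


J[1,1] = -L1*sin(t1) - L2*sin(t1+t2)
= -3.9*sin(157) - 2.9*sin(58)
= -3.9832


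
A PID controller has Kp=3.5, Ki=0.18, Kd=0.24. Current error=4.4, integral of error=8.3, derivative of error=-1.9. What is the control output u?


u = Kp*e + Ki*int(e) + Kd*de/dt
= 3.5*4.4 + 0.18*8.3 + 0.24*(-1.9)
= 15.4 + 1.494 + -0.456
= 16.438


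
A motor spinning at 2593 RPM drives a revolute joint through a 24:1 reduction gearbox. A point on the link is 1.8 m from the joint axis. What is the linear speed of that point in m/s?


omega_motor = 2593 * 2*pi/60 = 271.5383 rad/s
omega_joint = omega_motor / 24 = 11.3141 rad/s
v = omega_joint * r = 11.3141 * 1.8
= 20.3654 m/s


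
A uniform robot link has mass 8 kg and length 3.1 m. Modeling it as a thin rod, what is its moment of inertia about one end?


I = (1/3) * m * L^2
= (1/3) * 8 * 3.1^2
= 0.333333 * 8 * 9.61
= 25.6267 kg*m^2


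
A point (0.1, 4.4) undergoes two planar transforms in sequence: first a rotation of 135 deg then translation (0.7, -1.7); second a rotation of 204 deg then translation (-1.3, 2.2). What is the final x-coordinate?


After transform 1:
x1 = cos(135)*0.1 - sin(135)*4.4 + 0.7 = -2.482
y1 = sin(135)*0.1 + cos(135)*4.4 + -1.7 = -4.7406
After transform 2:
x2 = cos(204)*-2.482 - sin(204)*-4.7406 + -1.3
= -0.9608


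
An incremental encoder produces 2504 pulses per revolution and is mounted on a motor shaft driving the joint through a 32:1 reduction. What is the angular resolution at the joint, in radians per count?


counts per rev = 2504
effective counts at joint = 2504 * 32 = 80128
resolution = 2*pi / 80128
= 7.8414e-05 rad/count


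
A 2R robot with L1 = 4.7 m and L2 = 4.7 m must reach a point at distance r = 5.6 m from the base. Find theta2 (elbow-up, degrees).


cos(theta2) = (r^2 - L1^2 - L2^2) / (2*L1*L2)
cos(theta2) = (31.36 - 22.09 - 22.09) / 44.18
cos(theta2) = -0.290177
theta2 = 106.8685 degrees


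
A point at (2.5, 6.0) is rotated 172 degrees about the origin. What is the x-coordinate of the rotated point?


x' = x*cos(theta) - y*sin(theta)
cos(172 deg) = -0.9903, sin(172 deg) = 0.1392
x' = 2.5 * -0.9903 - 6.0 * 0.1392
= -2.4757 - 0.835
= -3.3107


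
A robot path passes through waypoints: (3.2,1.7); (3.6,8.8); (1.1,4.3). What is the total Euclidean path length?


Segment lengths:
  seg1 = sqrt((0.4)^2 + (7.1)^2) = 7.1113
  seg2 = sqrt((-2.5)^2 + (-4.5)^2) = 5.1478
Total = 12.2591


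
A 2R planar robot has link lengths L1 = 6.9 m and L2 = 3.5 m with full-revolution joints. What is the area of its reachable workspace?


r_max = L1 + L2 = 10.4 m
r_min = |L1 - L2| = 3.4 m
Area = pi*(r_max^2 - r_min^2)
= pi*(108.16 - 11.56)
= pi * 96.6
= 303.4779 m^2


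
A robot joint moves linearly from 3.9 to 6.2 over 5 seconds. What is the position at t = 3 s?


s = t/T = 3/5 = 0.6
p(t) = p0 + (pf-p0)*s
= 3.9 + (6.2 - 3.9) * 0.6
= 5.28


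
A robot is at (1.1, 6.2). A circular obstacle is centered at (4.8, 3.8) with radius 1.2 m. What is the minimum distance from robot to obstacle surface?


center_dist = sqrt((1.1-4.8)^2 + (6.2-3.8)^2)
= sqrt(13.69 + 5.76)
= 4.4102
min_dist = center_dist - radius = 4.4102 - 1.2 = 3.2102 m


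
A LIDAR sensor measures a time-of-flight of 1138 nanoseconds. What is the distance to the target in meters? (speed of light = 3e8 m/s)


tof = 1138 ns = 1.138e-06 s
dist = c * tof / 2
= 3e8 * 1.138e-06 / 2
= 170.7 m


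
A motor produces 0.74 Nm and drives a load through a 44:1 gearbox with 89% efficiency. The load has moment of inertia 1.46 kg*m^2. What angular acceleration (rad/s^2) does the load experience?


tau_out = tau_motor * N * eta
= 0.74 * 44 * 0.89 = 28.9784 Nm
alpha = tau_out / I = 28.9784 / 1.46
= 19.8482 rad/s^2


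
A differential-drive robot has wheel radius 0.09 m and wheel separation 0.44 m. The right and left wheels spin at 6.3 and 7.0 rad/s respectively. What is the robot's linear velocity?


vR = r*wR = 0.09*6.3 = 0.567 m/s
vL = r*wL = 0.09*7.0 = 0.63 m/s
v = (vR+vL)/2 = 0.5985 m/s
omega = (vR-vL)/L = -0.1432 rad/s
linear velocity = 0.5985 m/s


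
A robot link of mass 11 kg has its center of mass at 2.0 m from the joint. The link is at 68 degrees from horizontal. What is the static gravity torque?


tau = m*g*L*cos(angle)
= 11 * 9.81 * 2.0 * cos(68 deg)
= 11 * 9.81 * 2.0 * 0.3746
= 80.8476 Nm


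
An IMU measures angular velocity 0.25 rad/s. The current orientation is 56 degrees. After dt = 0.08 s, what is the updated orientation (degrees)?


delta_theta = w * dt = 0.25 * 0.08 = 0.02 rad
= 1.1459 deg
theta_new = 56 + 1.1459 = 57.1459 deg


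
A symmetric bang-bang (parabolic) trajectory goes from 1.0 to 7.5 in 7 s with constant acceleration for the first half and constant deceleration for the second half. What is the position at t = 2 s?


Symmetric rest-to-rest: each phase covers (pf-p0)/2 in time T/2. 0.5*a*(T/2)^2 = (pf-p0)/2 => a = 4*(pf-p0)/T^2
a = 4*(7.5-1.0)/7^2 = 0.5306
t = 2 is in the acceleration phase (t <= T/2).
p = p0 + 0.5*a*t^2 = 1.0 + 0.5*0.5306*2^2
= 2.0612


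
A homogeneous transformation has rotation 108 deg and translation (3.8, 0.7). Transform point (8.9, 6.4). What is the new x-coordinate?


x' = cos(theta)*px - sin(theta)*py + tx
= -0.309*8.9 - 0.9511*6.4 + 3.8
= -5.037


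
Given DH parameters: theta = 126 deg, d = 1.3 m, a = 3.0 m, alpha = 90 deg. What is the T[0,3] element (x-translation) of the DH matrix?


T[0,3] = a * cos(theta)
= 3.0 * cos(126 deg)
= 3.0 * -0.5878
= -1.7634


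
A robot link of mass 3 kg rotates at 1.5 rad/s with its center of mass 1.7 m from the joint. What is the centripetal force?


F = m * omega^2 * r
= 3 * 1.5^2 * 1.7
= 3 * 2.25 * 1.7
= 11.475 N


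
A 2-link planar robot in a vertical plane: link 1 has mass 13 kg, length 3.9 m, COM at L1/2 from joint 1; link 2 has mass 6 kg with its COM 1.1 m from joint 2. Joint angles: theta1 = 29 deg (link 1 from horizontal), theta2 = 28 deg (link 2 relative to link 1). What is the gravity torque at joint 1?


Horizontal distance from joint 1 to link-1 COM:
  x_c1 = (L1/2)*cos(t1) = 1.95 * 0.8746 = 1.7055 m
Horizontal distance from joint 1 to link-2 COM:
  x_c2 = L1*cos(t1) + Lc2*cos(t1+t2)
       = 3.9*0.8746 + 1.1*0.5446 = 4.0101 m
tau1 = m1*g*x_c1 + m2*g*x_c2
     = 13*9.81*1.7055 + 6*9.81*4.0101
     = 217.5035 + 236.0357
     = 453.5391 Nm


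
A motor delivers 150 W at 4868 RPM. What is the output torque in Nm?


omega = 4868 * 2*pi/60 = 509.7758 rad/s
tau = P / omega = 150 / 509.7758
= 0.2942 Nm


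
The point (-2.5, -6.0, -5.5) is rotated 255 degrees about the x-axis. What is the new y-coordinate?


Rotation about x-axis: y' = y*cos(theta) - z*sin(theta)
= -6.0 * -0.2588 - -5.5 * -0.9659
= -3.7597


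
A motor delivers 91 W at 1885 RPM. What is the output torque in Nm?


omega = 1885 * 2*pi/60 = 197.3967 rad/s
tau = P / omega = 91 / 197.3967
= 0.461 Nm


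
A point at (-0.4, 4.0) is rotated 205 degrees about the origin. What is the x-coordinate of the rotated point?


x' = x*cos(theta) - y*sin(theta)
cos(205 deg) = -0.9063, sin(205 deg) = -0.4226
x' = -0.4 * -0.9063 - 4.0 * -0.4226
= 0.3625 - -1.6905
= 2.053


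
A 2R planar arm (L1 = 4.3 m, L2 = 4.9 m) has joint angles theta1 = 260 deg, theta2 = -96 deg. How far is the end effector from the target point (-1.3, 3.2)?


End effector via forward kinematics:
x = L1*cos(t1) + L2*cos(t1+t2) = -5.4569
y = L1*sin(t1) + L2*sin(t1+t2) = -2.8841
Distance to target:
d = sqrt((-1.3 - -5.4569)^2 + (3.2 - -2.8841)^2)
= sqrt(17.2796 + 37.0157)
= 7.3685 m


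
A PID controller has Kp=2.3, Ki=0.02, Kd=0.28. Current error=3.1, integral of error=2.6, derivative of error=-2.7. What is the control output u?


u = Kp*e + Ki*int(e) + Kd*de/dt
= 2.3*3.1 + 0.02*2.6 + 0.28*(-2.7)
= 7.13 + 0.052 + -0.756
= 6.426


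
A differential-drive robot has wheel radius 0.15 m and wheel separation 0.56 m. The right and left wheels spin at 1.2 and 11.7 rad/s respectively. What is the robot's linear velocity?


vR = r*wR = 0.15*1.2 = 0.18 m/s
vL = r*wL = 0.15*11.7 = 1.755 m/s
v = (vR+vL)/2 = 0.9675 m/s
omega = (vR-vL)/L = -2.8125 rad/s
linear velocity = 0.9675 m/s


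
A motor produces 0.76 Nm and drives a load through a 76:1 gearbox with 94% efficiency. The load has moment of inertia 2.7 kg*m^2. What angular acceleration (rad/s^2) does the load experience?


tau_out = tau_motor * N * eta
= 0.76 * 76 * 0.94 = 54.2944 Nm
alpha = tau_out / I = 54.2944 / 2.7
= 20.109 rad/s^2


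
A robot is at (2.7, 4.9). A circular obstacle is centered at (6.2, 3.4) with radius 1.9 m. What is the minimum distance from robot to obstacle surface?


center_dist = sqrt((2.7-6.2)^2 + (4.9-3.4)^2)
= sqrt(12.25 + 2.25)
= 3.8079
min_dist = center_dist - radius = 3.8079 - 1.9 = 1.9079 m


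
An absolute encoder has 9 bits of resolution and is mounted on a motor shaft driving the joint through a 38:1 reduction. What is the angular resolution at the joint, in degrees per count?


counts = 2^9 = 512
effective counts at joint = 512 * 38 = 19456
resolution = 360 / 19456
= 0.0185 deg/count


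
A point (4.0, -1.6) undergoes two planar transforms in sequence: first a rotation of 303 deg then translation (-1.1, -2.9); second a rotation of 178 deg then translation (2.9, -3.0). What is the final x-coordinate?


After transform 1:
x1 = cos(303)*4.0 - sin(303)*-1.6 + -1.1 = -0.2633
y1 = sin(303)*4.0 + cos(303)*-1.6 + -2.9 = -7.1261
After transform 2:
x2 = cos(178)*-0.2633 - sin(178)*-7.1261 + 2.9
= 3.4119


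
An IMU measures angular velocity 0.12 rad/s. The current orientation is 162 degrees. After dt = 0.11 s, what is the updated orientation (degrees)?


delta_theta = w * dt = 0.12 * 0.11 = 0.0132 rad
= 0.7563 deg
theta_new = 162 + 0.7563 = 162.7563 deg


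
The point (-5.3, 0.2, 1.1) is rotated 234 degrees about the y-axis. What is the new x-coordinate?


Rotation about y-axis: x' = x*cos(theta) + z*sin(theta)
= -5.3 * -0.5878 + 1.1 * -0.809
= 2.2253


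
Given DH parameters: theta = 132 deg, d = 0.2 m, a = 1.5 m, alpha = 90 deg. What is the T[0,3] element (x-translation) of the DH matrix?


T[0,3] = a * cos(theta)
= 1.5 * cos(132 deg)
= 1.5 * -0.6691
= -1.0037


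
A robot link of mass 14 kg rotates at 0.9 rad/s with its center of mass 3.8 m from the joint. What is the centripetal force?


F = m * omega^2 * r
= 14 * 0.9^2 * 3.8
= 14 * 0.81 * 3.8
= 43.092 N


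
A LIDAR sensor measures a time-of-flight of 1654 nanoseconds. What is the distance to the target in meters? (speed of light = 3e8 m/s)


tof = 1654 ns = 1.654e-06 s
dist = c * tof / 2
= 3e8 * 1.654e-06 / 2
= 248.1 m


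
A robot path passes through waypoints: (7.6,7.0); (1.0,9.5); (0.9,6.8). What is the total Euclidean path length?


Segment lengths:
  seg1 = sqrt((-6.6)^2 + (2.5)^2) = 7.0576
  seg2 = sqrt((-0.1)^2 + (-2.7)^2) = 2.7019
Total = 9.7595


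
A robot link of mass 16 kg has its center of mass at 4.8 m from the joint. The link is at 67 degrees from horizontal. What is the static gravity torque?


tau = m*g*L*cos(angle)
= 16 * 9.81 * 4.8 * cos(67 deg)
= 16 * 9.81 * 4.8 * 0.3907
= 294.38 Nm


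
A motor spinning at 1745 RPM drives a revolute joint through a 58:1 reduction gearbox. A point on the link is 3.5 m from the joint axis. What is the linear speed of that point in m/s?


omega_motor = 1745 * 2*pi/60 = 182.736 rad/s
omega_joint = omega_motor / 58 = 3.1506 rad/s
v = omega_joint * r = 3.1506 * 3.5
= 11.0272 m/s


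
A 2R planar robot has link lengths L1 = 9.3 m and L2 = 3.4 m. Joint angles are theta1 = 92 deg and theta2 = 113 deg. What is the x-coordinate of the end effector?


Convert angles to radians: theta1 = 1.6057, theta2 = 1.9722
x = L1*cos(theta1) + L2*cos(theta1+theta2)
x = -0.3246 + -3.0814
x = -3.406


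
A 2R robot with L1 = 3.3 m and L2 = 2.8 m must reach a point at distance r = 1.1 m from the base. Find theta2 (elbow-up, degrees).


cos(theta2) = (r^2 - L1^2 - L2^2) / (2*L1*L2)
cos(theta2) = (1.21 - 10.89 - 7.84) / 18.48
cos(theta2) = -0.948052
theta2 = 161.451 degrees


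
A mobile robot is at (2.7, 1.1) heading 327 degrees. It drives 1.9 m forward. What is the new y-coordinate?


y_new = y0 + d*sin(theta)
= 1.1 + 1.9*sin(327)
= 1.1 + -1.0348
= 0.0652


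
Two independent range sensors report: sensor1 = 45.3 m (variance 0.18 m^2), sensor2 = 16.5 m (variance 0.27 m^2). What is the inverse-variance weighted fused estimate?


w1 = (1/var1) / (1/var1 + 1/var2)
   = 5.5556 / (5.5556 + 3.7037) = 0.6
w2 = 1 - w1 = 0.4
fused = w1*s1 + w2*s2 = 27.18 + 6.6
= 33.78 m


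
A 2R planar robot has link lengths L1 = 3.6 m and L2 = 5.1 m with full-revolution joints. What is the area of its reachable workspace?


r_max = L1 + L2 = 8.7 m
r_min = |L1 - L2| = 1.5 m
Area = pi*(r_max^2 - r_min^2)
= pi*(75.69 - 2.25)
= pi * 73.44
= 230.7186 m^2


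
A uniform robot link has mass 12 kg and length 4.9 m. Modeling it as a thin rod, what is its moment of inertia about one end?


I = (1/3) * m * L^2
= (1/3) * 12 * 4.9^2
= 0.333333 * 12 * 24.01
= 96.04 kg*m^2


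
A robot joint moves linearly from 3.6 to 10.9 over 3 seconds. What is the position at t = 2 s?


s = t/T = 2/3 = 0.6667
p(t) = p0 + (pf-p0)*s
= 3.6 + (10.9 - 3.6) * 0.6667
= 8.4667


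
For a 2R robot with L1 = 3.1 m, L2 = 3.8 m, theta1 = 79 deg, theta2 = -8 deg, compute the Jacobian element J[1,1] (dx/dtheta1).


J[1,1] = -L1*sin(t1) - L2*sin(t1+t2)
= -3.1*sin(79) - 3.8*sin(71)
= -6.636


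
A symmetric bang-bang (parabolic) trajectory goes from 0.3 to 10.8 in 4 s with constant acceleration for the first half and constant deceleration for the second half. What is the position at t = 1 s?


Symmetric rest-to-rest: each phase covers (pf-p0)/2 in time T/2. 0.5*a*(T/2)^2 = (pf-p0)/2 => a = 4*(pf-p0)/T^2
a = 4*(10.8-0.3)/4^2 = 2.625
t = 1 is in the acceleration phase (t <= T/2).
p = p0 + 0.5*a*t^2 = 0.3 + 0.5*2.625*1^2
= 1.6125


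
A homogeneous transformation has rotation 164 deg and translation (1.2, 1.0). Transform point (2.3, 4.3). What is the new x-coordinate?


x' = cos(theta)*px - sin(theta)*py + tx
= -0.9613*2.3 - 0.2756*4.3 + 1.2
= -2.1961


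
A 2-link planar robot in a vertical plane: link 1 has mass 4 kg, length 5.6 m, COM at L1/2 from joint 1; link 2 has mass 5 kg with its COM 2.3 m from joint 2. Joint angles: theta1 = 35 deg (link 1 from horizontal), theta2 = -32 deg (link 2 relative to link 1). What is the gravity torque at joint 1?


Horizontal distance from joint 1 to link-1 COM:
  x_c1 = (L1/2)*cos(t1) = 2.8 * 0.8192 = 2.2936 m
Horizontal distance from joint 1 to link-2 COM:
  x_c2 = L1*cos(t1) + Lc2*cos(t1+t2)
       = 5.6*0.8192 + 2.3*0.9986 = 6.8841 m
tau1 = m1*g*x_c1 + m2*g*x_c2
     = 4*9.81*2.2936 + 5*9.81*6.8841
     = 90.0019 + 337.6651
     = 427.6669 Nm


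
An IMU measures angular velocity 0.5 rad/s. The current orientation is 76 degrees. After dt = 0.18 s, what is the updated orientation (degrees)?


delta_theta = w * dt = 0.5 * 0.18 = 0.09 rad
= 5.1566 deg
theta_new = 76 + 5.1566 = 81.1566 deg


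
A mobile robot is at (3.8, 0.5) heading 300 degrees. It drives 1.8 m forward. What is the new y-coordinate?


y_new = y0 + d*sin(theta)
= 0.5 + 1.8*sin(300)
= 0.5 + -1.5588
= -1.0588


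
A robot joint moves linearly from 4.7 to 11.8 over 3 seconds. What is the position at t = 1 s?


s = t/T = 1/3 = 0.3333
p(t) = p0 + (pf-p0)*s
= 4.7 + (11.8 - 4.7) * 0.3333
= 7.0667


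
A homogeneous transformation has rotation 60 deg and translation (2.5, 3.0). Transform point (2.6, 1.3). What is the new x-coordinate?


x' = cos(theta)*px - sin(theta)*py + tx
= 0.5*2.6 - 0.866*1.3 + 2.5
= 2.6742


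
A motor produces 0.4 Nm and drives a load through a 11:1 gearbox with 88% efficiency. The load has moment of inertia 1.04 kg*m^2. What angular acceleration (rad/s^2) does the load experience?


tau_out = tau_motor * N * eta
= 0.4 * 11 * 0.88 = 3.872 Nm
alpha = tau_out / I = 3.872 / 1.04
= 3.7231 rad/s^2


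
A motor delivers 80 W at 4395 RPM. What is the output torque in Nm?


omega = 4395 * 2*pi/60 = 460.2433 rad/s
tau = P / omega = 80 / 460.2433
= 0.1738 Nm


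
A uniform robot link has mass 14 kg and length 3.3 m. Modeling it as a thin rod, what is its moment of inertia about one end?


I = (1/3) * m * L^2
= (1/3) * 14 * 3.3^2
= 0.333333 * 14 * 10.89
= 50.82 kg*m^2


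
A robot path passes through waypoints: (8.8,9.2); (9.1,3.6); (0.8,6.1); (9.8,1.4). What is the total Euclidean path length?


Segment lengths:
  seg1 = sqrt((0.3)^2 + (-5.6)^2) = 5.608
  seg2 = sqrt((-8.3)^2 + (2.5)^2) = 8.6683
  seg3 = sqrt((9.0)^2 + (-4.7)^2) = 10.1533
Total = 24.4297


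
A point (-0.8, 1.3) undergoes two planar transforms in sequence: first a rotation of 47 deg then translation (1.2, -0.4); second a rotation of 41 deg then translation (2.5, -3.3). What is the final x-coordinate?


After transform 1:
x1 = cos(47)*-0.8 - sin(47)*1.3 + 1.2 = -0.2964
y1 = sin(47)*-0.8 + cos(47)*1.3 + -0.4 = -0.0985
After transform 2:
x2 = cos(41)*-0.2964 - sin(41)*-0.0985 + 2.5
= 2.3409


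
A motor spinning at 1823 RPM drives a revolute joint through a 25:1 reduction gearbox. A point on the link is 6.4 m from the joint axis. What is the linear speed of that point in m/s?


omega_motor = 1823 * 2*pi/60 = 190.9041 rad/s
omega_joint = omega_motor / 25 = 7.6362 rad/s
v = omega_joint * r = 7.6362 * 6.4
= 48.8715 m/s


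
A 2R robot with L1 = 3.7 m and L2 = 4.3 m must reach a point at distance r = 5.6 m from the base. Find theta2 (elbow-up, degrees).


cos(theta2) = (r^2 - L1^2 - L2^2) / (2*L1*L2)
cos(theta2) = (31.36 - 13.69 - 18.49) / 31.82
cos(theta2) = -0.02577
theta2 = 91.4767 degrees


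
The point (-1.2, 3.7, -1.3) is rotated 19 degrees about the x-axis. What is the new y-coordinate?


Rotation about x-axis: y' = y*cos(theta) - z*sin(theta)
= 3.7 * 0.9455 - -1.3 * 0.3256
= 3.9217


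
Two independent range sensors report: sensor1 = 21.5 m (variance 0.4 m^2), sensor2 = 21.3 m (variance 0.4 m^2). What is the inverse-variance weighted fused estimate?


w1 = (1/var1) / (1/var1 + 1/var2)
   = 2.5 / (2.5 + 2.5) = 0.5
w2 = 1 - w1 = 0.5
fused = w1*s1 + w2*s2 = 10.75 + 10.65
= 21.4 m


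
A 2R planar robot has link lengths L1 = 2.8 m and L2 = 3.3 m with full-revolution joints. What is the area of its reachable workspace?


r_max = L1 + L2 = 6.1 m
r_min = |L1 - L2| = 0.5 m
Area = pi*(r_max^2 - r_min^2)
= pi*(37.21 - 0.25)
= pi * 36.96
= 116.1133 m^2


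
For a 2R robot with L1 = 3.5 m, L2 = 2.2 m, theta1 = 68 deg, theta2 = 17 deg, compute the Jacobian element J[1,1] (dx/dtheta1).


J[1,1] = -L1*sin(t1) - L2*sin(t1+t2)
= -3.5*sin(68) - 2.2*sin(85)
= -5.4368


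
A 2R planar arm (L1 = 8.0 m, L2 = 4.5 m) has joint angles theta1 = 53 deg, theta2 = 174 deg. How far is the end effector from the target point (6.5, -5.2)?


End effector via forward kinematics:
x = L1*cos(t1) + L2*cos(t1+t2) = 1.7455
y = L1*sin(t1) + L2*sin(t1+t2) = 3.098
Distance to target:
d = sqrt((6.5 - 1.7455)^2 + (-5.2 - 3.098)^2)
= sqrt(22.605 + 68.8567)
= 9.5636 m


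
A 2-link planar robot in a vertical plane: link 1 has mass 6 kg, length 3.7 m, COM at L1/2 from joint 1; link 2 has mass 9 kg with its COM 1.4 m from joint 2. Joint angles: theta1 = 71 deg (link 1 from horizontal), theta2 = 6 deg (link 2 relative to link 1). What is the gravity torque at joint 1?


Horizontal distance from joint 1 to link-1 COM:
  x_c1 = (L1/2)*cos(t1) = 1.85 * 0.3256 = 0.6023 m
Horizontal distance from joint 1 to link-2 COM:
  x_c2 = L1*cos(t1) + Lc2*cos(t1+t2)
       = 3.7*0.3256 + 1.4*0.225 = 1.5195 m
tau1 = m1*g*x_c1 + m2*g*x_c2
     = 6*9.81*0.6023 + 9*9.81*1.5195
     = 35.4514 + 134.1596
     = 169.6111 Nm


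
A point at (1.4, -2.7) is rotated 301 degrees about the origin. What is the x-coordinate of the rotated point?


x' = x*cos(theta) - y*sin(theta)
cos(301 deg) = 0.515, sin(301 deg) = -0.8572
x' = 1.4 * 0.515 - -2.7 * -0.8572
= 0.7211 - 2.3144
= -1.5933


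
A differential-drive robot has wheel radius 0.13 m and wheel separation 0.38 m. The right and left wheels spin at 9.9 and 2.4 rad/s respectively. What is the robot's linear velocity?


vR = r*wR = 0.13*9.9 = 1.287 m/s
vL = r*wL = 0.13*2.4 = 0.312 m/s
v = (vR+vL)/2 = 0.7995 m/s
omega = (vR-vL)/L = 2.5658 rad/s
linear velocity = 0.7995 m/s


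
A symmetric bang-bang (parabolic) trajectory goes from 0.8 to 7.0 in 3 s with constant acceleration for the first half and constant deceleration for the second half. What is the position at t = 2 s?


Symmetric rest-to-rest: each phase covers (pf-p0)/2 in time T/2. 0.5*a*(T/2)^2 = (pf-p0)/2 => a = 4*(pf-p0)/T^2
a = 4*(7.0-0.8)/3^2 = 2.7556
t = 2 is in the deceleration phase (t > T/2).
p = pf - 0.5*a*(T-t)^2 = 7.0 - 0.5*2.7556*1^2
= 5.6222


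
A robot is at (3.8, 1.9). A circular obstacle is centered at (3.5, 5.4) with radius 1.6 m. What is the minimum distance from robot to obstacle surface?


center_dist = sqrt((3.8-3.5)^2 + (1.9-5.4)^2)
= sqrt(0.09 + 12.25)
= 3.5128
min_dist = center_dist - radius = 3.5128 - 1.6 = 1.9128 m


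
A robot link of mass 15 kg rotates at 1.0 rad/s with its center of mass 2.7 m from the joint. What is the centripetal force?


F = m * omega^2 * r
= 15 * 1.0^2 * 2.7
= 15 * 1.0 * 2.7
= 40.5 N


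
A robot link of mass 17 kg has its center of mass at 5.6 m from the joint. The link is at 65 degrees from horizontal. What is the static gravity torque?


tau = m*g*L*cos(angle)
= 17 * 9.81 * 5.6 * cos(65 deg)
= 17 * 9.81 * 5.6 * 0.4226
= 394.6883 Nm


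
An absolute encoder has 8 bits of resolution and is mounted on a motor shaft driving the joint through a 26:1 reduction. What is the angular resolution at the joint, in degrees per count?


counts = 2^8 = 256
effective counts at joint = 256 * 26 = 6656
resolution = 360 / 6656
= 0.0541 deg/count


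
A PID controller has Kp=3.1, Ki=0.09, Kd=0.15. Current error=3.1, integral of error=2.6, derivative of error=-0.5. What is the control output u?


u = Kp*e + Ki*int(e) + Kd*de/dt
= 3.1*3.1 + 0.09*2.6 + 0.15*(-0.5)
= 9.61 + 0.234 + -0.075
= 9.769


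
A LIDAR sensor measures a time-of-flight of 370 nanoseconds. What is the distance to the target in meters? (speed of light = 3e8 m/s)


tof = 370 ns = 3.7e-07 s
dist = c * tof / 2
= 3e8 * 3.7e-07 / 2
= 55.5 m


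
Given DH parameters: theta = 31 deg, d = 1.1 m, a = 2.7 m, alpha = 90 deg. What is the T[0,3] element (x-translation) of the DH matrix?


T[0,3] = a * cos(theta)
= 2.7 * cos(31 deg)
= 2.7 * 0.8572
= 2.3144


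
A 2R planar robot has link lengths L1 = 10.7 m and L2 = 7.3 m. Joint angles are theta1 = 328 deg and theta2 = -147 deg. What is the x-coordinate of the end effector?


Convert angles to radians: theta1 = 5.7247, theta2 = -2.5656
x = L1*cos(theta1) + L2*cos(theta1+theta2)
x = 9.0741 + -7.2989
x = 1.7752


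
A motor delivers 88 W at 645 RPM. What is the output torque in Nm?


omega = 645 * 2*pi/60 = 67.5442 rad/s
tau = P / omega = 88 / 67.5442
= 1.3028 Nm


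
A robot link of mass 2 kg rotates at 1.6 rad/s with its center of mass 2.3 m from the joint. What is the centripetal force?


F = m * omega^2 * r
= 2 * 1.6^2 * 2.3
= 2 * 2.56 * 2.3
= 11.776 N


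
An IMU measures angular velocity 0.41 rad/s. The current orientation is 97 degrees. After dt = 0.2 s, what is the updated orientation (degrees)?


delta_theta = w * dt = 0.41 * 0.2 = 0.082 rad
= 4.6983 deg
theta_new = 97 + 4.6983 = 101.6983 deg


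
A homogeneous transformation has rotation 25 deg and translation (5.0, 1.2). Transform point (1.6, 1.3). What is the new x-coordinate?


x' = cos(theta)*px - sin(theta)*py + tx
= 0.9063*1.6 - 0.4226*1.3 + 5.0
= 5.9007


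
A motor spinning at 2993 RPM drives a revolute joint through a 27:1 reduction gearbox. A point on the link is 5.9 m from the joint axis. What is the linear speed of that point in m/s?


omega_motor = 2993 * 2*pi/60 = 313.4262 rad/s
omega_joint = omega_motor / 27 = 11.6084 rad/s
v = omega_joint * r = 11.6084 * 5.9
= 68.4894 m/s


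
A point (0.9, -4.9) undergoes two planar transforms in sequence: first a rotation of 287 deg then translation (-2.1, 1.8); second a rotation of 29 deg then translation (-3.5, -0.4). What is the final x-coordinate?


After transform 1:
x1 = cos(287)*0.9 - sin(287)*-4.9 + -2.1 = -6.5228
y1 = sin(287)*0.9 + cos(287)*-4.9 + 1.8 = -0.4933
After transform 2:
x2 = cos(29)*-6.5228 - sin(29)*-0.4933 + -3.5
= -8.9658


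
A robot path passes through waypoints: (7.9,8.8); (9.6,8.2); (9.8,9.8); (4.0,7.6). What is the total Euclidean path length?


Segment lengths:
  seg1 = sqrt((1.7)^2 + (-0.6)^2) = 1.8028
  seg2 = sqrt((0.2)^2 + (1.6)^2) = 1.6125
  seg3 = sqrt((-5.8)^2 + (-2.2)^2) = 6.2032
Total = 9.6185


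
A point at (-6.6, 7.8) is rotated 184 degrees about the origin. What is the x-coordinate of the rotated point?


x' = x*cos(theta) - y*sin(theta)
cos(184 deg) = -0.9976, sin(184 deg) = -0.0698
x' = -6.6 * -0.9976 - 7.8 * -0.0698
= 6.5839 - -0.5441
= 7.128


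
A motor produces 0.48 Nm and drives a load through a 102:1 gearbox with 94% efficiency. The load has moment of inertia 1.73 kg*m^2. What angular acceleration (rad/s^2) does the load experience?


tau_out = tau_motor * N * eta
= 0.48 * 102 * 0.94 = 46.0224 Nm
alpha = tau_out / I = 46.0224 / 1.73
= 26.6025 rad/s^2


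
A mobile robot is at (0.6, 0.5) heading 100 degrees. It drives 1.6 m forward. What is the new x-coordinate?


x_new = x0 + d*cos(theta)
= 0.6 + 1.6*cos(100)
= 0.6 + -0.2778
= 0.3222


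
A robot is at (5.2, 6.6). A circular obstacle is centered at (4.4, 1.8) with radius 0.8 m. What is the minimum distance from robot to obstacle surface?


center_dist = sqrt((5.2-4.4)^2 + (6.6-1.8)^2)
= sqrt(0.64 + 23.04)
= 4.8662
min_dist = center_dist - radius = 4.8662 - 0.8 = 4.0662 m


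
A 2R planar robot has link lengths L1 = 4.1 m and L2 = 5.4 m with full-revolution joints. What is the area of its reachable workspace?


r_max = L1 + L2 = 9.5 m
r_min = |L1 - L2| = 1.3 m
Area = pi*(r_max^2 - r_min^2)
= pi*(90.25 - 1.69)
= pi * 88.56
= 278.2194 m^2


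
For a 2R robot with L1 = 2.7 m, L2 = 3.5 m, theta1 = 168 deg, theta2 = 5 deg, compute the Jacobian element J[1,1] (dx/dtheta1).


J[1,1] = -L1*sin(t1) - L2*sin(t1+t2)
= -2.7*sin(168) - 3.5*sin(173)
= -0.9879


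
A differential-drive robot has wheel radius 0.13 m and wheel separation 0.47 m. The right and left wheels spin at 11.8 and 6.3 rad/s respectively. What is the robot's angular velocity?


vR = r*wR = 0.13*11.8 = 1.534 m/s
vL = r*wL = 0.13*6.3 = 0.819 m/s
v = (vR+vL)/2 = 1.1765 m/s
omega = (vR-vL)/L = 1.5213 rad/s
angular velocity = 1.5213 rad/s


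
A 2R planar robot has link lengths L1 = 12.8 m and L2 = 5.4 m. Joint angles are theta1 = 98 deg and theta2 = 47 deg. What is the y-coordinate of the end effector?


Convert angles to radians: theta1 = 1.7104, theta2 = 0.8203
y = L1*sin(theta1) + L2*sin(theta1+theta2)
y = 12.6754 + 3.0973
y = 15.7727


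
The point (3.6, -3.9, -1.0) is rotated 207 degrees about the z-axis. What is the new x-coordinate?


Rotation about z-axis: x' = x*cos(theta) - y*sin(theta)
= 3.6 * -0.891 - -3.9 * -0.454
= -4.9782


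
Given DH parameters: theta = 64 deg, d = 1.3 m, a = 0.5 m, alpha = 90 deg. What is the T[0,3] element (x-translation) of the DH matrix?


T[0,3] = a * cos(theta)
= 0.5 * cos(64 deg)
= 0.5 * 0.4384
= 0.2192


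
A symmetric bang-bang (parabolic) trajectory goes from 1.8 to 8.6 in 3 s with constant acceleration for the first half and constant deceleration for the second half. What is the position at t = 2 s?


Symmetric rest-to-rest: each phase covers (pf-p0)/2 in time T/2. 0.5*a*(T/2)^2 = (pf-p0)/2 => a = 4*(pf-p0)/T^2
a = 4*(8.6-1.8)/3^2 = 3.0222
t = 2 is in the deceleration phase (t > T/2).
p = pf - 0.5*a*(T-t)^2 = 8.6 - 0.5*3.0222*1^2
= 7.0889


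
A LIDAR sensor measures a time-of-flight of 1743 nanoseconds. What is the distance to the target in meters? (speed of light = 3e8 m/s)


tof = 1743 ns = 1.743e-06 s
dist = c * tof / 2
= 3e8 * 1.743e-06 / 2
= 261.45 m


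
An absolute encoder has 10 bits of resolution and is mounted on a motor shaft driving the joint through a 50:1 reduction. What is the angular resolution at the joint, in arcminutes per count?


counts = 2^10 = 1024
effective counts at joint = 1024 * 50 = 51200
resolution = 360*60 / 51200
= 0.4219 arcmin/count


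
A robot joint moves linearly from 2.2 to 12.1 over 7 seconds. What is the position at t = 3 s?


s = t/T = 3/7 = 0.4286
p(t) = p0 + (pf-p0)*s
= 2.2 + (12.1 - 2.2) * 0.4286
= 6.4429


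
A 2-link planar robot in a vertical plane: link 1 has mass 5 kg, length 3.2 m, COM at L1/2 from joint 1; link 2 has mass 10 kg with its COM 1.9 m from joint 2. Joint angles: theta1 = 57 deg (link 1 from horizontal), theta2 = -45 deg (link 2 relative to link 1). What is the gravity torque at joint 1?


Horizontal distance from joint 1 to link-1 COM:
  x_c1 = (L1/2)*cos(t1) = 1.6 * 0.5446 = 0.8714 m
Horizontal distance from joint 1 to link-2 COM:
  x_c2 = L1*cos(t1) + Lc2*cos(t1+t2)
       = 3.2*0.5446 + 1.9*0.9781 = 3.6013 m
tau1 = m1*g*x_c1 + m2*g*x_c2
     = 5*9.81*0.8714 + 10*9.81*3.6013
     = 42.7433 + 353.29
     = 396.0333 Nm


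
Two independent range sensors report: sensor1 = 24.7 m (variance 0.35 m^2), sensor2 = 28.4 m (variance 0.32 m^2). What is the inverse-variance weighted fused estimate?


w1 = (1/var1) / (1/var1 + 1/var2)
   = 2.8571 / (2.8571 + 3.125) = 0.4776
w2 = 1 - w1 = 0.5224
fused = w1*s1 + w2*s2 = 11.797 + 14.8358
= 26.6328 m


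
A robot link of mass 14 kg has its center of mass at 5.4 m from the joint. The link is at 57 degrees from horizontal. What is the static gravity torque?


tau = m*g*L*cos(angle)
= 14 * 9.81 * 5.4 * cos(57 deg)
= 14 * 9.81 * 5.4 * 0.5446
= 403.9239 Nm


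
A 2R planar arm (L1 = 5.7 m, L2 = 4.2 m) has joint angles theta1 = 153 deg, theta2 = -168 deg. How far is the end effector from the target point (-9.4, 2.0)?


End effector via forward kinematics:
x = L1*cos(t1) + L2*cos(t1+t2) = -1.0218
y = L1*sin(t1) + L2*sin(t1+t2) = 1.5007
Distance to target:
d = sqrt((-9.4 - -1.0218)^2 + (2.0 - 1.5007)^2)
= sqrt(70.1934 + 0.2493)
= 8.393 m


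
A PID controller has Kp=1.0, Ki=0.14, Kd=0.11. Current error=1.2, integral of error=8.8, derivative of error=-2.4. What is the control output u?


u = Kp*e + Ki*int(e) + Kd*de/dt
= 1.0*1.2 + 0.14*8.8 + 0.11*(-2.4)
= 1.2 + 1.232 + -0.264
= 2.168


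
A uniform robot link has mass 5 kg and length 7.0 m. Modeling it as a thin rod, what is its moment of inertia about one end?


I = (1/3) * m * L^2
= (1/3) * 5 * 7.0^2
= 0.333333 * 5 * 49.0
= 81.6667 kg*m^2


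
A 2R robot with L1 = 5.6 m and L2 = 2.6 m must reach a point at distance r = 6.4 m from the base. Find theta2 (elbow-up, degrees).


cos(theta2) = (r^2 - L1^2 - L2^2) / (2*L1*L2)
cos(theta2) = (40.96 - 31.36 - 6.76) / 29.12
cos(theta2) = 0.097527
theta2 = 84.4032 degrees


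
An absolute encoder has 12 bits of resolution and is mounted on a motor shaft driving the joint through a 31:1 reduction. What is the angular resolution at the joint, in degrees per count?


counts = 2^12 = 4096
effective counts at joint = 4096 * 31 = 126976
resolution = 360 / 126976
= 0.0028 deg/count


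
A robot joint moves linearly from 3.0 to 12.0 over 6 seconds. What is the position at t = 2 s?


s = t/T = 2/6 = 0.3333
p(t) = p0 + (pf-p0)*s
= 3.0 + (12.0 - 3.0) * 0.3333
= 6.0


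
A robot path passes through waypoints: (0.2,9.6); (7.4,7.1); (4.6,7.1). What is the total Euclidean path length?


Segment lengths:
  seg1 = sqrt((7.2)^2 + (-2.5)^2) = 7.6217
  seg2 = sqrt((-2.8)^2 + (0.0)^2) = 2.8
Total = 10.4217


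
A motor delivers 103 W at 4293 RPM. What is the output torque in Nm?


omega = 4293 * 2*pi/60 = 449.5619 rad/s
tau = P / omega = 103 / 449.5619
= 0.2291 Nm


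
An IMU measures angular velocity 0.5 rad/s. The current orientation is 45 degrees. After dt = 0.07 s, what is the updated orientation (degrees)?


delta_theta = w * dt = 0.5 * 0.07 = 0.035 rad
= 2.0054 deg
theta_new = 45 + 2.0054 = 47.0054 deg


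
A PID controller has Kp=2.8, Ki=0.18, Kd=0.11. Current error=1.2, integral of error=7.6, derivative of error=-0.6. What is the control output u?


u = Kp*e + Ki*int(e) + Kd*de/dt
= 2.8*1.2 + 0.18*7.6 + 0.11*(-0.6)
= 3.36 + 1.368 + -0.066
= 4.662


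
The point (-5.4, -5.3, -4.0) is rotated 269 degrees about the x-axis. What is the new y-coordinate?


Rotation about x-axis: y' = y*cos(theta) - z*sin(theta)
= -5.3 * -0.0175 - -4.0 * -0.9998
= -3.9069


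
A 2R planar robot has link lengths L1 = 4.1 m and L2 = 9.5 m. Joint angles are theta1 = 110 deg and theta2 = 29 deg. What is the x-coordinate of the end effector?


Convert angles to radians: theta1 = 1.9199, theta2 = 0.5061
x = L1*cos(theta1) + L2*cos(theta1+theta2)
x = -1.4023 + -7.1697
x = -8.572


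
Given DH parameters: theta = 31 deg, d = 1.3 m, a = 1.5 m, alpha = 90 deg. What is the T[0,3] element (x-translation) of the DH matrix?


T[0,3] = a * cos(theta)
= 1.5 * cos(31 deg)
= 1.5 * 0.8572
= 1.2858


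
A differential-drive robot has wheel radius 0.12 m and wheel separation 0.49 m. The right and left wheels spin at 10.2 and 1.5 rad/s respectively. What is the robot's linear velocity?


vR = r*wR = 0.12*10.2 = 1.224 m/s
vL = r*wL = 0.12*1.5 = 0.18 m/s
v = (vR+vL)/2 = 0.702 m/s
omega = (vR-vL)/L = 2.1306 rad/s
linear velocity = 0.702 m/s


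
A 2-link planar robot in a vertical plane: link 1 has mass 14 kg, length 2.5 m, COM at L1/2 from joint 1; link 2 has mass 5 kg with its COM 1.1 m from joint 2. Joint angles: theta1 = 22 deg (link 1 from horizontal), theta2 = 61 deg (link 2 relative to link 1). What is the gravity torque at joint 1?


Horizontal distance from joint 1 to link-1 COM:
  x_c1 = (L1/2)*cos(t1) = 1.25 * 0.9272 = 1.159 m
Horizontal distance from joint 1 to link-2 COM:
  x_c2 = L1*cos(t1) + Lc2*cos(t1+t2)
       = 2.5*0.9272 + 1.1*0.1219 = 2.452 m
tau1 = m1*g*x_c1 + m2*g*x_c2
     = 14*9.81*1.159 + 5*9.81*2.452
     = 159.1743 + 120.2714
     = 279.4457 Nm


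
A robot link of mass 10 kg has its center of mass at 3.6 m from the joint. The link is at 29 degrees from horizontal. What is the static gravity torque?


tau = m*g*L*cos(angle)
= 10 * 9.81 * 3.6 * cos(29 deg)
= 10 * 9.81 * 3.6 * 0.8746
= 308.8807 Nm


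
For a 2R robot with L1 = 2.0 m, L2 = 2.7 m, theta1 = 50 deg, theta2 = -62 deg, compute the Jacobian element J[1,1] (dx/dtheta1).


J[1,1] = -L1*sin(t1) - L2*sin(t1+t2)
= -2.0*sin(50) - 2.7*sin(-12)
= -0.9707


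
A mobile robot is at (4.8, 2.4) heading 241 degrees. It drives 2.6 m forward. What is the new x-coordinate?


x_new = x0 + d*cos(theta)
= 4.8 + 2.6*cos(241)
= 4.8 + -1.2605
= 3.5395


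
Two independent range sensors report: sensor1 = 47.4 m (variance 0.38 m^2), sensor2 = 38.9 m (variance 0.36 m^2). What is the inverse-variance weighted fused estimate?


w1 = (1/var1) / (1/var1 + 1/var2)
   = 2.6316 / (2.6316 + 2.7778) = 0.4865
w2 = 1 - w1 = 0.5135
fused = w1*s1 + w2*s2 = 23.0595 + 19.9757
= 43.0351 m


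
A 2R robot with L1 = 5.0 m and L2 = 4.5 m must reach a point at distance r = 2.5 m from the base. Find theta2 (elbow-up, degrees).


cos(theta2) = (r^2 - L1^2 - L2^2) / (2*L1*L2)
cos(theta2) = (6.25 - 25.0 - 20.25) / 45.0
cos(theta2) = -0.866667
theta2 = 150.0736 degrees


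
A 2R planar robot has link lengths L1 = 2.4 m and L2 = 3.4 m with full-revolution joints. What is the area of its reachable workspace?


r_max = L1 + L2 = 5.8 m
r_min = |L1 - L2| = 1.0 m
Area = pi*(r_max^2 - r_min^2)
= pi*(33.64 - 1.0)
= pi * 32.64
= 102.5416 m^2


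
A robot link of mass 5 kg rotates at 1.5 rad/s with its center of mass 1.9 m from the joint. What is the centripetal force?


F = m * omega^2 * r
= 5 * 1.5^2 * 1.9
= 5 * 2.25 * 1.9
= 21.375 N


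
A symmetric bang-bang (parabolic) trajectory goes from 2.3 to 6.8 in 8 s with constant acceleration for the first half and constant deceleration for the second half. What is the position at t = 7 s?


Symmetric rest-to-rest: each phase covers (pf-p0)/2 in time T/2. 0.5*a*(T/2)^2 = (pf-p0)/2 => a = 4*(pf-p0)/T^2
a = 4*(6.8-2.3)/8^2 = 0.2812
t = 7 is in the deceleration phase (t > T/2).
p = pf - 0.5*a*(T-t)^2 = 6.8 - 0.5*0.2812*1^2
= 6.6594


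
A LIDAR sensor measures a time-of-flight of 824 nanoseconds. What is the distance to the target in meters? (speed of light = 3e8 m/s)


tof = 824 ns = 8.24e-07 s
dist = c * tof / 2
= 3e8 * 8.24e-07 / 2
= 123.6 m
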